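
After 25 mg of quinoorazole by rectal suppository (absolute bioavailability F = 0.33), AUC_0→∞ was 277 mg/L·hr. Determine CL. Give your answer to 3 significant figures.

CL = F × Dose / AUC_0→∞
   = 0.33 × 25 / 277 = 0.0297834 L/hr

CL = 0.0298 L/hr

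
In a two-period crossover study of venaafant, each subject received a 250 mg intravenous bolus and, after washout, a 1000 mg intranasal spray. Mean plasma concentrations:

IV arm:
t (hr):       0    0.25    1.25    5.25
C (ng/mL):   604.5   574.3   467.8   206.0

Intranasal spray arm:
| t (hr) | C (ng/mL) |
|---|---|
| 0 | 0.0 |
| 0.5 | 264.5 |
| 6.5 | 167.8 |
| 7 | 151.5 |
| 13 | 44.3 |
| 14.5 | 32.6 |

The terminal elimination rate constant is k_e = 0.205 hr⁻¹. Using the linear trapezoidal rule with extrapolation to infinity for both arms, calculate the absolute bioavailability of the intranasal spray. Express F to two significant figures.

Trapezoidal AUC_0→5.25 (IV):
  [0→0.25]: (604.5+574.3)/2 × 0.25 = 147.35
  [0.25→1.25]: (574.3+467.8)/2 × 1 = 521.05
  [1.25→5.25]: (467.8+206.0)/2 × 4 = 1347.6
  Sum = 2016.0 ng/mL·hr
IV tail: 206.0/0.205 = 1004.878; AUC_iv,0→∞ = 2016.0 + 1004.878 = 3020.878 ng/mL·hr
Trapezoidal AUC_0→14.5 (intranasal spray):
  [0→0.5]: (0.0+264.5)/2 × 0.5 = 66.125
  [0.5→6.5]: (264.5+167.8)/2 × 6 = 1296.9
  [6.5→7]: (167.8+151.5)/2 × 0.5 = 79.825
  [7→13]: (151.5+44.3)/2 × 6 = 587.4
  [13→14.5]: (44.3+32.6)/2 × 1.5 = 57.675
  Sum = 2087.925 ng/mL·hr
intranasal spray tail: 32.6/0.205 = 159.024; AUC_ev,0→∞ = 2087.925 + 159.024 = 2246.949 ng/mL·hr
F = (AUC_ev/D_ev)/(AUC_iv/D_iv) = (2246.949/1000)/(3020.878/250) = 2.246949/12.083512 = 0.1860

F = 0.19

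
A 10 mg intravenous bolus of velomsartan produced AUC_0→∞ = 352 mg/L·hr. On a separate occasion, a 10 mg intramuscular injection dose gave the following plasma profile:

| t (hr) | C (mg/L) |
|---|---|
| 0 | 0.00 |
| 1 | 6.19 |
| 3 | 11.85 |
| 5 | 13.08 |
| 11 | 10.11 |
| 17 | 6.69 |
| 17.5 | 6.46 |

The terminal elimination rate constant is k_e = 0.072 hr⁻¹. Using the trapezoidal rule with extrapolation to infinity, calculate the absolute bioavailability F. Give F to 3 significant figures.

F = 0.736

Trapezoidal AUC_0→17.5 (intramuscular injection):
  [0→1]: (0.00+6.19)/2 × 1 = 3.095
  [1→3]: (6.19+11.85)/2 × 2 = 18.04
  [3→5]: (11.85+13.08)/2 × 2 = 24.93
  [5→11]: (13.08+10.11)/2 × 6 = 69.57
  [11→17]: (10.11+6.69)/2 × 6 = 50.4
  [17→17.5]: (6.69+6.46)/2 × 0.5 = 3.2875
  Sum = 169.3225 mg/L·hr
Tail: C_last/k_e = 6.46/0.072 = 89.722
AUC_0→∞ (intramuscular injection) = 169.3225 + 89.722 = 259.0445 mg/L·hr
F = (AUC_ev/D_ev)/(AUC_iv/D_iv) = (259.0445/10)/(352/10) = 25.90445/35.2 = 0.7359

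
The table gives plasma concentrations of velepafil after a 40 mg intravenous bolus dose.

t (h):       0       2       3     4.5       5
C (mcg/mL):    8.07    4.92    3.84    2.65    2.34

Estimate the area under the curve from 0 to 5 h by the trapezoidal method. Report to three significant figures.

AUC = 23.5 mcg/mL·h

Trapezoidal AUC_0→5:
  [0→2]: (8.07+4.92)/2 × 2 = 12.99
  [2→3]: (4.92+3.84)/2 × 1 = 4.38
  [3→4.5]: (3.84+2.65)/2 × 1.5 = 4.8675
  [4.5→5]: (2.65+2.34)/2 × 0.5 = 1.2475
  Sum = 23.485 mcg/mL·h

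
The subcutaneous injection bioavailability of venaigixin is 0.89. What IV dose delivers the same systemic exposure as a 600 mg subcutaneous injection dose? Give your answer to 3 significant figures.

Systemic exposure from an extravascular dose = F × D_ev, so the equivalent IV dose is F × D_ev.
D_iv = F × D_ev = 0.89 × 600 = 534 mg

D_iv = 534 mg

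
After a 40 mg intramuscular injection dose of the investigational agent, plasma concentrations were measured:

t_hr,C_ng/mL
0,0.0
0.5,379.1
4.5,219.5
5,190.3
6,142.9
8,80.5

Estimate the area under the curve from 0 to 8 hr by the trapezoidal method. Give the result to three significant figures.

AUC = 1780 ng/mL·hr

Trapezoidal AUC_0→8:
  [0→0.5]: (0.0+379.1)/2 × 0.5 = 94.775
  [0.5→4.5]: (379.1+219.5)/2 × 4 = 1197.2
  [4.5→5]: (219.5+190.3)/2 × 0.5 = 102.45
  [5→6]: (190.3+142.9)/2 × 1 = 166.6
  [6→8]: (142.9+80.5)/2 × 2 = 223.4
  Sum = 1784.425 ng/mL·hr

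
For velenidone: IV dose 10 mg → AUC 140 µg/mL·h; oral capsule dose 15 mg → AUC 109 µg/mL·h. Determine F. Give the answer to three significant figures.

F = (AUC_ev / D_ev) / (AUC_iv / D_iv)
  = (109/15) / (140/10)
  = 7.26667 / 14 = 0.5190

F = 0.519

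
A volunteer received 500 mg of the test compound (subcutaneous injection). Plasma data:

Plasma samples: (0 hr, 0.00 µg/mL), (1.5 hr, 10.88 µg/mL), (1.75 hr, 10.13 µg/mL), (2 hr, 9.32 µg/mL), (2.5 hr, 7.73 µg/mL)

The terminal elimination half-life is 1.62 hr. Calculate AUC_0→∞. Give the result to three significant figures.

AUC = 35.5 µg/mL·hr

Trapezoidal AUC_0→2.5:
  [0→1.5]: (0.00+10.88)/2 × 1.5 = 8.16
  [1.5→1.75]: (10.88+10.13)/2 × 0.25 = 2.62625
  [1.75→2]: (10.13+9.32)/2 × 0.25 = 2.43125
  [2→2.5]: (9.32+7.73)/2 × 0.5 = 4.2625
  Sum = 17.48 µg/mL·hr
k_e = ln2 / t½ = 0.693147 / 1.62 = 0.4279 hr^-1
Extrapolated tail: C_last / k_e = 7.73 / 0.4279 = 18.065
AUC_0→∞ = 17.48 + 18.065 = 35.545 µg/mL·hr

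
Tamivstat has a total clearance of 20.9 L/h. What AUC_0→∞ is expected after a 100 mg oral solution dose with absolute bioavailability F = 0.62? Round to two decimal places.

AUC_0→∞ = F × Dose / CL
        = 0.62 × 100 / 20.9 = 2.96651 mg/L·h

AUC = 2.97 mg/L·h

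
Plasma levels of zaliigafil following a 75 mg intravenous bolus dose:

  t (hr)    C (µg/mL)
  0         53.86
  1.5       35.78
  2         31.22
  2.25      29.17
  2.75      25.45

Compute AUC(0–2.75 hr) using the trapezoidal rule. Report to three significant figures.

AUC = 105 µg/mL·hr

Trapezoidal AUC_0→2.75:
  [0→1.5]: (53.86+35.78)/2 × 1.5 = 67.23
  [1.5→2]: (35.78+31.22)/2 × 0.5 = 16.75
  [2→2.25]: (31.22+29.17)/2 × 0.25 = 7.54875
  [2.25→2.75]: (29.17+25.45)/2 × 0.5 = 13.655
  Sum = 105.18375 µg/mL·hr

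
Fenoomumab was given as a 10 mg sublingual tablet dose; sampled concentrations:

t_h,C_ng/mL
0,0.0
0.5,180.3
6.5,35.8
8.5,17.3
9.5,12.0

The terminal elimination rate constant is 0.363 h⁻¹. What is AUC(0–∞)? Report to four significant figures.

Trapezoidal AUC_0→9.5:
  [0→0.5]: (0.0+180.3)/2 × 0.5 = 45.075
  [0.5→6.5]: (180.3+35.8)/2 × 6 = 648.3
  [6.5→8.5]: (35.8+17.3)/2 × 2 = 53.1
  [8.5→9.5]: (17.3+12.0)/2 × 1 = 14.65
  Sum = 761.125 ng/mL·h
Extrapolated tail: C_last / k_e = 12.0 / 0.363 = 33.058
AUC_0→∞ = 761.125 + 33.058 = 794.183 ng/mL·h

AUC = 794.2 ng/mL·h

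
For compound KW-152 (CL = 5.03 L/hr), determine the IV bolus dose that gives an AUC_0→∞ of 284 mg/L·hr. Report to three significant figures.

Dose = 1430 mg

Dose_iv = CL × AUC_0→∞
     = 5.03 × 284 = 1428.52 mg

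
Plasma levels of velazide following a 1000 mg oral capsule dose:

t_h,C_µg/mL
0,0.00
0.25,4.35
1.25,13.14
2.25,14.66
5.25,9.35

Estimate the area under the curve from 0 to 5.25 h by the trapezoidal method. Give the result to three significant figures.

Trapezoidal AUC_0→5.25:
  [0→0.25]: (0.00+4.35)/2 × 0.25 = 0.54375
  [0.25→1.25]: (4.35+13.14)/2 × 1 = 8.745
  [1.25→2.25]: (13.14+14.66)/2 × 1 = 13.9
  [2.25→5.25]: (14.66+9.35)/2 × 3 = 36.015
  Sum = 59.20375 µg/mL·h

AUC = 59.2 µg/mL·h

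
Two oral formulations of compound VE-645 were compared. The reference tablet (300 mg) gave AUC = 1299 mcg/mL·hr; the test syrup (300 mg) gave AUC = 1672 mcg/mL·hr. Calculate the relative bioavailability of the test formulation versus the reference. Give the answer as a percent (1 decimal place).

F_rel = (AUC_test/D_test) / (AUC_ref/D_ref)
      = (1672/300) / (1299/300)
      = 5.57333 / 4.33 = 1.2871 = 128.71%

F_rel = 128.7%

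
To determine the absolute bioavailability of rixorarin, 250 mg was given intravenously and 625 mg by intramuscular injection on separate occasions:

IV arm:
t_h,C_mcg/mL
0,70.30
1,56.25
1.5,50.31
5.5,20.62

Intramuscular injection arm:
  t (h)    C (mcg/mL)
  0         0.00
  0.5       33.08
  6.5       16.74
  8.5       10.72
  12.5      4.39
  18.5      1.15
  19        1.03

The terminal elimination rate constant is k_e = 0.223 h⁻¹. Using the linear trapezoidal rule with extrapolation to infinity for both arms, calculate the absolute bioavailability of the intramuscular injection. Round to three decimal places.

F = 0.293

Trapezoidal AUC_0→5.5 (IV):
  [0→1]: (70.30+56.25)/2 × 1 = 63.275
  [1→1.5]: (56.25+50.31)/2 × 0.5 = 26.64
  [1.5→5.5]: (50.31+20.62)/2 × 4 = 141.86
  Sum = 231.775 mcg/mL·h
IV tail: 20.62/0.223 = 92.466; AUC_iv,0→∞ = 231.775 + 92.466 = 324.241 mcg/mL·h
Trapezoidal AUC_0→19 (intramuscular injection):
  [0→0.5]: (0.00+33.08)/2 × 0.5 = 8.27
  [0.5→6.5]: (33.08+16.74)/2 × 6 = 149.46
  [6.5→8.5]: (16.74+10.72)/2 × 2 = 27.46
  [8.5→12.5]: (10.72+4.39)/2 × 4 = 30.22
  [12.5→18.5]: (4.39+1.15)/2 × 6 = 16.62
  [18.5→19]: (1.15+1.03)/2 × 0.5 = 0.545
  Sum = 232.575 mcg/mL·h
intramuscular injection tail: 1.03/0.223 = 4.619; AUC_ev,0→∞ = 232.575 + 4.619 = 237.194 mcg/mL·h
F = (AUC_ev/D_ev)/(AUC_iv/D_iv) = (237.194/625)/(324.241/250) = 0.3795104/1.296964 = 0.2926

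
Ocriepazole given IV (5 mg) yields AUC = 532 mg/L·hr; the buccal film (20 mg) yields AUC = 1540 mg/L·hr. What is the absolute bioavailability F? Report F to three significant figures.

F = 0.724

F = (AUC_ev / D_ev) / (AUC_iv / D_iv)
  = (1540/20) / (532/5)
  = 77 / 106.4 = 0.7237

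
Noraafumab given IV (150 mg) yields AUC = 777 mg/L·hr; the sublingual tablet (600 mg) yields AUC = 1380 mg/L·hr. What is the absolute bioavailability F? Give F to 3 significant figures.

F = (AUC_ev / D_ev) / (AUC_iv / D_iv)
  = (1380/600) / (777/150)
  = 2.3 / 5.18 = 0.4440

F = 0.444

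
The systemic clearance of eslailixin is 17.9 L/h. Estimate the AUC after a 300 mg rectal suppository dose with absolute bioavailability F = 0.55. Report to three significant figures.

AUC = 9.22 mg/L·h

AUC_0→∞ = F × Dose / CL
        = 0.55 × 300 / 17.9 = 9.21788 mg/L·h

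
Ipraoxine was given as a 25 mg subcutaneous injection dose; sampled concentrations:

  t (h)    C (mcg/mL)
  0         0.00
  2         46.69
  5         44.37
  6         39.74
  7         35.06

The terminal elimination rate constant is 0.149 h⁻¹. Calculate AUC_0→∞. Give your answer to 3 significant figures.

Trapezoidal AUC_0→7:
  [0→2]: (0.00+46.69)/2 × 2 = 46.69
  [2→5]: (46.69+44.37)/2 × 3 = 136.59
  [5→6]: (44.37+39.74)/2 × 1 = 42.055
  [6→7]: (39.74+35.06)/2 × 1 = 37.4
  Sum = 262.735 mcg/mL·h
Extrapolated tail: C_last / k_e = 35.06 / 0.149 = 235.302
AUC_0→∞ = 262.735 + 235.302 = 498.037 mcg/mL·h

AUC = 498 mcg/mL·h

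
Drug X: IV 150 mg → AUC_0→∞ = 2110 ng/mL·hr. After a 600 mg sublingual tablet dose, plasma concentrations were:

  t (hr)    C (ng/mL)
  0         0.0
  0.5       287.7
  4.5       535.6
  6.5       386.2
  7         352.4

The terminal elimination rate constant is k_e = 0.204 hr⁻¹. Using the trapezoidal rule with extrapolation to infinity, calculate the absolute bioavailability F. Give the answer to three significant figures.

Trapezoidal AUC_0→7 (sublingual tablet):
  [0→0.5]: (0.0+287.7)/2 × 0.5 = 71.925
  [0.5→4.5]: (287.7+535.6)/2 × 4 = 1646.6
  [4.5→6.5]: (535.6+386.2)/2 × 2 = 921.8
  [6.5→7]: (386.2+352.4)/2 × 0.5 = 184.65
  Sum = 2824.975 ng/mL·hr
Tail: C_last/k_e = 352.4/0.204 = 1727.451
AUC_0→∞ (sublingual tablet) = 2824.975 + 1727.451 = 4552.426 ng/mL·hr
F = (AUC_ev/D_ev)/(AUC_iv/D_iv) = (4552.426/600)/(2110/150) = 7.58738/14.0667 = 0.5394

F = 0.539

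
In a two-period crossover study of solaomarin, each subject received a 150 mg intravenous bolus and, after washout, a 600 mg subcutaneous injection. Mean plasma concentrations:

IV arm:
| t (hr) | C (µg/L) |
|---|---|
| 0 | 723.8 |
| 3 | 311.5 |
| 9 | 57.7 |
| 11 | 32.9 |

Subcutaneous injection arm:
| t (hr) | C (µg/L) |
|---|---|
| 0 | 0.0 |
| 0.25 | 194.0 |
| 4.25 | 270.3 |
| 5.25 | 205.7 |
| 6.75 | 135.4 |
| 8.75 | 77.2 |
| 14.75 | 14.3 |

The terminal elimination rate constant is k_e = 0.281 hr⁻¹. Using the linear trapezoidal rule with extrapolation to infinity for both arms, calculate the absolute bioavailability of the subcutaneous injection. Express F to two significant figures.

F = 0.17

Trapezoidal AUC_0→11 (IV):
  [0→3]: (723.8+311.5)/2 × 3 = 1552.95
  [3→9]: (311.5+57.7)/2 × 6 = 1107.6
  [9→11]: (57.7+32.9)/2 × 2 = 90.6
  Sum = 2751.15 µg/L·hr
IV tail: 32.9/0.281 = 117.082; AUC_iv,0→∞ = 2751.15 + 117.082 = 2868.232 µg/L·hr
Trapezoidal AUC_0→14.75 (subcutaneous injection):
  [0→0.25]: (0.0+194.0)/2 × 0.25 = 24.25
  [0.25→4.25]: (194.0+270.3)/2 × 4 = 928.6
  [4.25→5.25]: (270.3+205.7)/2 × 1 = 238.0
  [5.25→6.75]: (205.7+135.4)/2 × 1.5 = 255.825
  [6.75→8.75]: (135.4+77.2)/2 × 2 = 212.6
  [8.75→14.75]: (77.2+14.3)/2 × 6 = 274.5
  Sum = 1933.775 µg/L·hr
subcutaneous injection tail: 14.3/0.281 = 50.890; AUC_ev,0→∞ = 1933.775 + 50.890 = 1984.665 µg/L·hr
F = (AUC_ev/D_ev)/(AUC_iv/D_iv) = (1984.665/600)/(2868.232/150) = 3.307775/19.1215 = 0.1730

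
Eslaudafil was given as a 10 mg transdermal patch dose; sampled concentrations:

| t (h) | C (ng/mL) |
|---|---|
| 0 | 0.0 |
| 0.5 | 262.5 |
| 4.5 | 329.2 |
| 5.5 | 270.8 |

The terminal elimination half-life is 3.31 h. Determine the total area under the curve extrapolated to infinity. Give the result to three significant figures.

AUC = 2840 ng/mL·h

Trapezoidal AUC_0→5.5:
  [0→0.5]: (0.0+262.5)/2 × 0.5 = 65.625
  [0.5→4.5]: (262.5+329.2)/2 × 4 = 1183.4
  [4.5→5.5]: (329.2+270.8)/2 × 1 = 300.0
  Sum = 1549.025 ng/mL·h
k_e = ln2 / t½ = 0.693147 / 3.31 = 0.2094 h^-1
Extrapolated tail: C_last / k_e = 270.8 / 0.2094 = 1293.219
AUC_0→∞ = 1549.025 + 1293.219 = 2842.244 ng/mL·h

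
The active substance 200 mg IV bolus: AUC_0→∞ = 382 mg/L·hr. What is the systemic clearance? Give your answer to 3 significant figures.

CL = Dose_iv / AUC_0→∞
   = 200 / 382 = 0.52356 L/hr

CL = 0.524 L/hr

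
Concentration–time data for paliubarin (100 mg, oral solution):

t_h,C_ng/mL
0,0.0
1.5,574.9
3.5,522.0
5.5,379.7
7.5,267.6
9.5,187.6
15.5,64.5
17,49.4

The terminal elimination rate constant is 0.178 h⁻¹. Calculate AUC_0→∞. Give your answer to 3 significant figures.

AUC = 4650 ng/mL·h

Trapezoidal AUC_0→17:
  [0→1.5]: (0.0+574.9)/2 × 1.5 = 431.175
  [1.5→3.5]: (574.9+522.0)/2 × 2 = 1096.9
  [3.5→5.5]: (522.0+379.7)/2 × 2 = 901.7
  [5.5→7.5]: (379.7+267.6)/2 × 2 = 647.3
  [7.5→9.5]: (267.6+187.6)/2 × 2 = 455.2
  [9.5→15.5]: (187.6+64.5)/2 × 6 = 756.3
  [15.5→17]: (64.5+49.4)/2 × 1.5 = 85.425
  Sum = 4374.0 ng/mL·h
Extrapolated tail: C_last / k_e = 49.4 / 0.178 = 277.528
AUC_0→∞ = 4374.0 + 277.528 = 4651.528 ng/mL·h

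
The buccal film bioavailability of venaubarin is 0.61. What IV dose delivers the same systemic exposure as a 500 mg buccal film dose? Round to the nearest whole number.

D_iv = 305 mg

Systemic exposure from an extravascular dose = F × D_ev, so the equivalent IV dose is F × D_ev.
D_iv = F × D_ev = 0.61 × 500 = 305 mg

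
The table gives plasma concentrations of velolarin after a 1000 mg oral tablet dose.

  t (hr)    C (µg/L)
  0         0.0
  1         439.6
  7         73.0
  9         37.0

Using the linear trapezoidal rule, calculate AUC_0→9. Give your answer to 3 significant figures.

AUC = 1870 µg/L·hr

Trapezoidal AUC_0→9:
  [0→1]: (0.0+439.6)/2 × 1 = 219.8
  [1→7]: (439.6+73.0)/2 × 6 = 1537.8
  [7→9]: (73.0+37.0)/2 × 2 = 110.0
  Sum = 1867.6 µg/L·hr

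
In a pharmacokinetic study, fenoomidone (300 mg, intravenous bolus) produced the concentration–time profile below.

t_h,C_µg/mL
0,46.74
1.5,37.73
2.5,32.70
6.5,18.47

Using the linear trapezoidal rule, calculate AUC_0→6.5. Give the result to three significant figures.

Trapezoidal AUC_0→6.5:
  [0→1.5]: (46.74+37.73)/2 × 1.5 = 63.3525
  [1.5→2.5]: (37.73+32.70)/2 × 1 = 35.215
  [2.5→6.5]: (32.70+18.47)/2 × 4 = 102.34
  Sum = 200.9075 µg/mL·h

AUC = 201 µg/mL·h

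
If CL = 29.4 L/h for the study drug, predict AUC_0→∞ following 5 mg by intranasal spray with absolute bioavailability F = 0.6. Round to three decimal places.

AUC = 0.102 mg/L·h

AUC_0→∞ = F × Dose / CL
        = 0.6 × 5 / 29.4 = 0.102041 mg/L·h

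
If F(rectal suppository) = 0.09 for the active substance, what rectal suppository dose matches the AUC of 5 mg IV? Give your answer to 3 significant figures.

For equal systemic exposure: F × D_ev = D_iv
D_ev = D_iv / F = 5 / 0.09 = 55.5556 mg

D_rectal = 55.6 mg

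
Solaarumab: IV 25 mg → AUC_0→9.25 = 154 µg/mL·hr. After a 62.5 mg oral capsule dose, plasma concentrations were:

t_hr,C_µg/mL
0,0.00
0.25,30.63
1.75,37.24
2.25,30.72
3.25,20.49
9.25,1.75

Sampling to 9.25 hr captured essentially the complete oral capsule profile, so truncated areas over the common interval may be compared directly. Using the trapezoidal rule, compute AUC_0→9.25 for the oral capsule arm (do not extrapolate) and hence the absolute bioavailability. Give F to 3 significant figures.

Trapezoidal AUC_0→9.25 (oral capsule):
  [0→0.25]: (0.00+30.63)/2 × 0.25 = 3.82875
  [0.25→1.75]: (30.63+37.24)/2 × 1.5 = 50.9025
  [1.75→2.25]: (37.24+30.72)/2 × 0.5 = 16.99
  [2.25→3.25]: (30.72+20.49)/2 × 1 = 25.605
  [3.25→9.25]: (20.49+1.75)/2 × 6 = 66.72
  Sum = 164.04625 µg/mL·hr
F = (AUC_ev/D_ev)/(AUC_iv/D_iv) = (164.04625/62.5)/(154/25) = 2.62474/6.16 = 0.4261

F = 0.426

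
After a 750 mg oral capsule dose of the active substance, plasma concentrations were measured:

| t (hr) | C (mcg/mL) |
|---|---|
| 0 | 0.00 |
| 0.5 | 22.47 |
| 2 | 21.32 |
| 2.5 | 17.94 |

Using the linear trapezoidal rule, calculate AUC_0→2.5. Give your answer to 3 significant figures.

AUC = 48.3 mcg/mL·hr

Trapezoidal AUC_0→2.5:
  [0→0.5]: (0.00+22.47)/2 × 0.5 = 5.6175
  [0.5→2]: (22.47+21.32)/2 × 1.5 = 32.8425
  [2→2.5]: (21.32+17.94)/2 × 0.5 = 9.815
  Sum = 48.275 mcg/mL·hr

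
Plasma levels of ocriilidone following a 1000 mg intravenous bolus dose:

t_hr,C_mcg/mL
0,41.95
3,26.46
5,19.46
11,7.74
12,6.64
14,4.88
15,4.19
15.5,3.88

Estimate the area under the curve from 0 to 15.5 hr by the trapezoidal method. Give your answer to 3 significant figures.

Trapezoidal AUC_0→15.5:
  [0→3]: (41.95+26.46)/2 × 3 = 102.615
  [3→5]: (26.46+19.46)/2 × 2 = 45.92
  [5→11]: (19.46+7.74)/2 × 6 = 81.6
  [11→12]: (7.74+6.64)/2 × 1 = 7.19
  [12→14]: (6.64+4.88)/2 × 2 = 11.52
  [14→15]: (4.88+4.19)/2 × 1 = 4.535
  [15→15.5]: (4.19+3.88)/2 × 0.5 = 2.0175
  Sum = 255.3975 mcg/mL·hr

AUC = 255 mcg/mL·hr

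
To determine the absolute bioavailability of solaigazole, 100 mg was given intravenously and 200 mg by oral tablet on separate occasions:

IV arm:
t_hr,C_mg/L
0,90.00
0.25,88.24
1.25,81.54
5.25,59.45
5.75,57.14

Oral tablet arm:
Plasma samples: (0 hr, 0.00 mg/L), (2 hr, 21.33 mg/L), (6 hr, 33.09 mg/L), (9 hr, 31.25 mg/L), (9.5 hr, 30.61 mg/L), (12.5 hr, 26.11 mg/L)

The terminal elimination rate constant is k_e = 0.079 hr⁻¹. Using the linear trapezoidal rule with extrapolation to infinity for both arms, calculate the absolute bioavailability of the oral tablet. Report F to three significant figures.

Trapezoidal AUC_0→5.75 (IV):
  [0→0.25]: (90.00+88.24)/2 × 0.25 = 22.28
  [0.25→1.25]: (88.24+81.54)/2 × 1 = 84.89
  [1.25→5.25]: (81.54+59.45)/2 × 4 = 281.98
  [5.25→5.75]: (59.45+57.14)/2 × 0.5 = 29.1475
  Sum = 418.2975 mg/L·hr
IV tail: 57.14/0.079 = 723.291; AUC_iv,0→∞ = 418.2975 + 723.291 = 1141.5885 mg/L·hr
Trapezoidal AUC_0→12.5 (oral tablet):
  [0→2]: (0.00+21.33)/2 × 2 = 21.33
  [2→6]: (21.33+33.09)/2 × 4 = 108.84
  [6→9]: (33.09+31.25)/2 × 3 = 96.51
  [9→9.5]: (31.25+30.61)/2 × 0.5 = 15.465
  [9.5→12.5]: (30.61+26.11)/2 × 3 = 85.08
  Sum = 327.225 mg/L·hr
oral tablet tail: 26.11/0.079 = 330.506; AUC_ev,0→∞ = 327.225 + 330.506 = 657.731 mg/L·hr
F = (AUC_ev/D_ev)/(AUC_iv/D_iv) = (657.731/200)/(1141.5885/100) = 3.288655/11.415885 = 0.2881

F = 0.288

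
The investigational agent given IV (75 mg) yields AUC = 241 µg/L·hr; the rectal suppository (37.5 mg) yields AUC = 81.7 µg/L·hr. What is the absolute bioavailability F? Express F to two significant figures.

F = 0.68

F = (AUC_ev / D_ev) / (AUC_iv / D_iv)
  = (81.7/37.5) / (241/75)
  = 2.17867 / 3.21333 = 0.6780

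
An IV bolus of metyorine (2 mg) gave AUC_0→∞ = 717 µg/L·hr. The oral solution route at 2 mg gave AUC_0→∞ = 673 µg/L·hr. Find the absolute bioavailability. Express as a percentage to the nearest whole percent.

F = 94%

F = (AUC_ev / D_ev) / (AUC_iv / D_iv)
  = (673/2) / (717/2)
  = 336.5 / 358.5 = 0.9386
  = 93.86%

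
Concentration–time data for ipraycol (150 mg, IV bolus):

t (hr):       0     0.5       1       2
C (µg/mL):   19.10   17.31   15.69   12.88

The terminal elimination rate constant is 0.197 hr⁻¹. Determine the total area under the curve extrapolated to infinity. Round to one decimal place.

Trapezoidal AUC_0→2:
  [0→0.5]: (19.10+17.31)/2 × 0.5 = 9.1025
  [0.5→1]: (17.31+15.69)/2 × 0.5 = 8.25
  [1→2]: (15.69+12.88)/2 × 1 = 14.285
  Sum = 31.6375 µg/mL·hr
Extrapolated tail: C_last / k_e = 12.88 / 0.197 = 65.381
AUC_0→∞ = 31.6375 + 65.381 = 97.0185 µg/mL·hr

AUC = 97.0 µg/mL·hr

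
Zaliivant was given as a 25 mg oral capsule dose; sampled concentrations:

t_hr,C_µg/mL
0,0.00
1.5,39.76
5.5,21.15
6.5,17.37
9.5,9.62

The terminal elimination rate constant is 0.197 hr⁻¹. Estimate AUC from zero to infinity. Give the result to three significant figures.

AUC = 260 µg/mL·hr

Trapezoidal AUC_0→9.5:
  [0→1.5]: (0.00+39.76)/2 × 1.5 = 29.82
  [1.5→5.5]: (39.76+21.15)/2 × 4 = 121.82
  [5.5→6.5]: (21.15+17.37)/2 × 1 = 19.26
  [6.5→9.5]: (17.37+9.62)/2 × 3 = 40.485
  Sum = 211.385 µg/mL·hr
Extrapolated tail: C_last / k_e = 9.62 / 0.197 = 48.832
AUC_0→∞ = 211.385 + 48.832 = 260.217 µg/mL·hr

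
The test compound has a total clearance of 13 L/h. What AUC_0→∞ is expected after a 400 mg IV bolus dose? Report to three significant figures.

AUC = 30.8 mg/L·h

AUC_0→∞ = Dose_iv / CL
        = 400 / 13 = 30.7692 mg/L·h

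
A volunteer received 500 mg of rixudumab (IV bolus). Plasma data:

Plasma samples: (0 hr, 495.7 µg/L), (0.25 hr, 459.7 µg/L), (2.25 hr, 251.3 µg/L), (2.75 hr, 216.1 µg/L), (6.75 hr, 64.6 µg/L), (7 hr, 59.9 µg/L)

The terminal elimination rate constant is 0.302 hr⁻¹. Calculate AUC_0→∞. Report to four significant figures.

Trapezoidal AUC_0→7:
  [0→0.25]: (495.7+459.7)/2 × 0.25 = 119.425
  [0.25→2.25]: (459.7+251.3)/2 × 2 = 711.0
  [2.25→2.75]: (251.3+216.1)/2 × 0.5 = 116.85
  [2.75→6.75]: (216.1+64.6)/2 × 4 = 561.4
  [6.75→7]: (64.6+59.9)/2 × 0.25 = 15.5625
  Sum = 1524.2375 µg/L·hr
Extrapolated tail: C_last / k_e = 59.9 / 0.302 = 198.344
AUC_0→∞ = 1524.2375 + 198.344 = 1722.5815 µg/L·hr

AUC = 1723 µg/L·hr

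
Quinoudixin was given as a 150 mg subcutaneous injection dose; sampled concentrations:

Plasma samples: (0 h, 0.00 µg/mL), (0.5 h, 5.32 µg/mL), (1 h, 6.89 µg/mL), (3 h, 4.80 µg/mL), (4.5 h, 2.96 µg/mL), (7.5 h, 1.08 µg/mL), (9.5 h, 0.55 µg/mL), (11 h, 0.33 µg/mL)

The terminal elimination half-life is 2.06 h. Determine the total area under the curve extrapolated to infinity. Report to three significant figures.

Trapezoidal AUC_0→11:
  [0→0.5]: (0.00+5.32)/2 × 0.5 = 1.33
  [0.5→1]: (5.32+6.89)/2 × 0.5 = 3.0525
  [1→3]: (6.89+4.80)/2 × 2 = 11.69
  [3→4.5]: (4.80+2.96)/2 × 1.5 = 5.82
  [4.5→7.5]: (2.96+1.08)/2 × 3 = 6.06
  [7.5→9.5]: (1.08+0.55)/2 × 2 = 1.63
  [9.5→11]: (0.55+0.33)/2 × 1.5 = 0.66
  Sum = 30.2425 µg/mL·h
k_e = ln2 / t½ = 0.693147 / 2.06 = 0.3365 h^-1
Extrapolated tail: C_last / k_e = 0.33 / 0.3365 = 0.981
AUC_0→∞ = 30.2425 + 0.981 = 31.2235 µg/mL·h

AUC = 31.2 µg/mL·h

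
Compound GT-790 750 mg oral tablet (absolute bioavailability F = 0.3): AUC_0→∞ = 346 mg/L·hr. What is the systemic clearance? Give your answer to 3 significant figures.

CL = 0.650 L/hr

CL = F × Dose / AUC_0→∞
   = 0.3 × 750 / 346 = 0.650289 L/hr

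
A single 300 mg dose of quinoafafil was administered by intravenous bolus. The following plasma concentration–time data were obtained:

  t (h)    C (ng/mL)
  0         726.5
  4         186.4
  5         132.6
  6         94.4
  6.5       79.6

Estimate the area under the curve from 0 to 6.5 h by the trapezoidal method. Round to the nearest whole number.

AUC = 2142 ng/mL·h

Trapezoidal AUC_0→6.5:
  [0→4]: (726.5+186.4)/2 × 4 = 1825.8
  [4→5]: (186.4+132.6)/2 × 1 = 159.5
  [5→6]: (132.6+94.4)/2 × 1 = 113.5
  [6→6.5]: (94.4+79.6)/2 × 0.5 = 43.5
  Sum = 2142.3 ng/mL·h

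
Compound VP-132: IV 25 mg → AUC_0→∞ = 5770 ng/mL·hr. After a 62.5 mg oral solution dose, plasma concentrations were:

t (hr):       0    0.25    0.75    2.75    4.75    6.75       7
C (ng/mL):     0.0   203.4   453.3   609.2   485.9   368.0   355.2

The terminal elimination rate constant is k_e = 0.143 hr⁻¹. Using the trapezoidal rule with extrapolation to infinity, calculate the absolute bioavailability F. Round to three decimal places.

Trapezoidal AUC_0→7 (oral solution):
  [0→0.25]: (0.0+203.4)/2 × 0.25 = 25.425
  [0.25→0.75]: (203.4+453.3)/2 × 0.5 = 164.175
  [0.75→2.75]: (453.3+609.2)/2 × 2 = 1062.5
  [2.75→4.75]: (609.2+485.9)/2 × 2 = 1095.1
  [4.75→6.75]: (485.9+368.0)/2 × 2 = 853.9
  [6.75→7]: (368.0+355.2)/2 × 0.25 = 90.4
  Sum = 3291.5 ng/mL·hr
Tail: C_last/k_e = 355.2/0.143 = 2483.916
AUC_0→∞ (oral solution) = 3291.5 + 2483.916 = 5775.416 ng/mL·hr
F = (AUC_ev/D_ev)/(AUC_iv/D_iv) = (5775.416/62.5)/(5770/25) = 92.406656/230.8 = 0.4004

F = 0.400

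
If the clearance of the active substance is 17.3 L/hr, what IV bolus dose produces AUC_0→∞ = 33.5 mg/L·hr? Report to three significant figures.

Dose = 580 mg

Dose_iv = CL × AUC_0→∞
     = 17.3 × 33.5 = 579.55 mg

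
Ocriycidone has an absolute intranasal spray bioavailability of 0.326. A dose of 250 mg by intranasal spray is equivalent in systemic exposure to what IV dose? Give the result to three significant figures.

Systemic exposure from an extravascular dose = F × D_ev, so the equivalent IV dose is F × D_ev.
D_iv = F × D_ev = 0.326 × 250 = 81.5 mg

D_iv = 81.5 mg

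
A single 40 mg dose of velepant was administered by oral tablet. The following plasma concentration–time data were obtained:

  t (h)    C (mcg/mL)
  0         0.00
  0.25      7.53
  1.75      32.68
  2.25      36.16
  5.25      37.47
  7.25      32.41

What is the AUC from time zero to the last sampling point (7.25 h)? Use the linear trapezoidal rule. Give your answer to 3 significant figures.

Trapezoidal AUC_0→7.25:
  [0→0.25]: (0.00+7.53)/2 × 0.25 = 0.94125
  [0.25→1.75]: (7.53+32.68)/2 × 1.5 = 30.1575
  [1.75→2.25]: (32.68+36.16)/2 × 0.5 = 17.21
  [2.25→5.25]: (36.16+37.47)/2 × 3 = 110.445
  [5.25→7.25]: (37.47+32.41)/2 × 2 = 69.88
  Sum = 228.63375 mcg/mL·h

AUC = 229 mcg/mL·h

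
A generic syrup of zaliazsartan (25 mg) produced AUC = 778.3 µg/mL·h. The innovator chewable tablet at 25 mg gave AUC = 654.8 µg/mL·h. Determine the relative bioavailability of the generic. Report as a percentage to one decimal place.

F_rel = 118.9%

F_rel = (AUC_test/D_test) / (AUC_ref/D_ref)
      = (778.3/25) / (654.8/25)
      = 31.132 / 26.192 = 1.1886 = 118.86%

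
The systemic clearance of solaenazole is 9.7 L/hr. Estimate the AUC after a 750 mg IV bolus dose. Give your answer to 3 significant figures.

AUC_0→∞ = Dose_iv / CL
        = 750 / 9.7 = 77.3196 mg/L·hr

AUC = 77.3 mg/L·hr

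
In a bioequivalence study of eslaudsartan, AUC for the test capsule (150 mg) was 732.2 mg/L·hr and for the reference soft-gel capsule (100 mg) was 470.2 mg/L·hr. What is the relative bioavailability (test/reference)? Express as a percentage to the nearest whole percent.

F_rel = 104%

F_rel = (AUC_test/D_test) / (AUC_ref/D_ref)
      = (732.2/150) / (470.2/100)
      = 4.88133 / 4.702 = 1.0381 = 103.81%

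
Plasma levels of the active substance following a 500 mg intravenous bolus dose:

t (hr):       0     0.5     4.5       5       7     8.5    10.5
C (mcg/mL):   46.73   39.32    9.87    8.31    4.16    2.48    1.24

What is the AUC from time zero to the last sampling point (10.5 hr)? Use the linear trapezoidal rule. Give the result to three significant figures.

Trapezoidal AUC_0→10.5:
  [0→0.5]: (46.73+39.32)/2 × 0.5 = 21.5125
  [0.5→4.5]: (39.32+9.87)/2 × 4 = 98.38
  [4.5→5]: (9.87+8.31)/2 × 0.5 = 4.545
  [5→7]: (8.31+4.16)/2 × 2 = 12.47
  [7→8.5]: (4.16+2.48)/2 × 1.5 = 4.98
  [8.5→10.5]: (2.48+1.24)/2 × 2 = 3.72
  Sum = 145.6075 mcg/mL·hr

AUC = 146 mcg/mL·hr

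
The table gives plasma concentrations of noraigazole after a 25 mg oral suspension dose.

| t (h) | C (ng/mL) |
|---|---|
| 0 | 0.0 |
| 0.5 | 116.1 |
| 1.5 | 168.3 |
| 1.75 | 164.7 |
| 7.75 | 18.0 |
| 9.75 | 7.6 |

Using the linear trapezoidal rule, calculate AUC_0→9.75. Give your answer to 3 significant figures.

Trapezoidal AUC_0→9.75:
  [0→0.5]: (0.0+116.1)/2 × 0.5 = 29.025
  [0.5→1.5]: (116.1+168.3)/2 × 1 = 142.2
  [1.5→1.75]: (168.3+164.7)/2 × 0.25 = 41.625
  [1.75→7.75]: (164.7+18.0)/2 × 6 = 548.1
  [7.75→9.75]: (18.0+7.6)/2 × 2 = 25.6
  Sum = 786.55 ng/mL·h

AUC = 787 ng/mL·h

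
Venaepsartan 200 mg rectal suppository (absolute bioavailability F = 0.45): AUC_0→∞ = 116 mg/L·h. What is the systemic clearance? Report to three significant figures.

CL = F × Dose / AUC_0→∞
   = 0.45 × 200 / 116 = 0.775862 L/h

CL = 0.776 L/h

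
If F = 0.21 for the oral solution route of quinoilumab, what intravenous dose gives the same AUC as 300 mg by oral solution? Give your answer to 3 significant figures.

D_iv = 63.0 mg

Systemic exposure from an extravascular dose = F × D_ev, so the equivalent IV dose is F × D_ev.
D_iv = F × D_ev = 0.21 × 300 = 63 mg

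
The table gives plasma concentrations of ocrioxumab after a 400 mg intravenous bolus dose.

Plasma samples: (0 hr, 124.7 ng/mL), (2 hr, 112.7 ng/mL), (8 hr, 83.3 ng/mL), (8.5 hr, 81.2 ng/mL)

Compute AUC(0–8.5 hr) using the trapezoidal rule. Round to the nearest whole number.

AUC = 867 ng/mL·hr

Trapezoidal AUC_0→8.5:
  [0→2]: (124.7+112.7)/2 × 2 = 237.4
  [2→8]: (112.7+83.3)/2 × 6 = 588.0
  [8→8.5]: (83.3+81.2)/2 × 0.5 = 41.125
  Sum = 866.525 ng/mL·hr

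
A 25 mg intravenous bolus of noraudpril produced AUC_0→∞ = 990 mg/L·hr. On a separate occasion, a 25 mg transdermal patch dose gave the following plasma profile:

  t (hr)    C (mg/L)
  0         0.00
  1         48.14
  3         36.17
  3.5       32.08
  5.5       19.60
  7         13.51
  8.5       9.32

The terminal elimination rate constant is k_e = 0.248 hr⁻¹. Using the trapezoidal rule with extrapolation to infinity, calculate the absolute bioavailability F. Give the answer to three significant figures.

Trapezoidal AUC_0→8.5 (transdermal patch):
  [0→1]: (0.00+48.14)/2 × 1 = 24.07
  [1→3]: (48.14+36.17)/2 × 2 = 84.31
  [3→3.5]: (36.17+32.08)/2 × 0.5 = 17.0625
  [3.5→5.5]: (32.08+19.60)/2 × 2 = 51.68
  [5.5→7]: (19.60+13.51)/2 × 1.5 = 24.8325
  [7→8.5]: (13.51+9.32)/2 × 1.5 = 17.1225
  Sum = 219.0775 mg/L·hr
Tail: C_last/k_e = 9.32/0.248 = 37.581
AUC_0→∞ (transdermal patch) = 219.0775 + 37.581 = 256.6585 mg/L·hr
F = (AUC_ev/D_ev)/(AUC_iv/D_iv) = (256.6585/25)/(990/25) = 10.26634/39.6 = 0.2593

F = 0.259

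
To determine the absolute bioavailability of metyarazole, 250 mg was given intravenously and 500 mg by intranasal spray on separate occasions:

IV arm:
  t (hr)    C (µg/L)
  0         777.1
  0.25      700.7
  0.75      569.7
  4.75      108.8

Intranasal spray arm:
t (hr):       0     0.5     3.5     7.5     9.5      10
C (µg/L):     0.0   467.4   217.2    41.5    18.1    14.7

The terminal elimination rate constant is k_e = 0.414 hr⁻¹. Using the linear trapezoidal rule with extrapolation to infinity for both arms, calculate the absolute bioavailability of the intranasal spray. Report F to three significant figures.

F = 0.416

Trapezoidal AUC_0→4.75 (IV):
  [0→0.25]: (777.1+700.7)/2 × 0.25 = 184.725
  [0.25→0.75]: (700.7+569.7)/2 × 0.5 = 317.6
  [0.75→4.75]: (569.7+108.8)/2 × 4 = 1357.0
  Sum = 1859.325 µg/L·hr
IV tail: 108.8/0.414 = 262.802; AUC_iv,0→∞ = 1859.325 + 262.802 = 2122.127 µg/L·hr
Trapezoidal AUC_0→10 (intranasal spray):
  [0→0.5]: (0.0+467.4)/2 × 0.5 = 116.85
  [0.5→3.5]: (467.4+217.2)/2 × 3 = 1026.9
  [3.5→7.5]: (217.2+41.5)/2 × 4 = 517.4
  [7.5→9.5]: (41.5+18.1)/2 × 2 = 59.6
  [9.5→10]: (18.1+14.7)/2 × 0.5 = 8.2
  Sum = 1728.95 µg/L·hr
intranasal spray tail: 14.7/0.414 = 35.507; AUC_ev,0→∞ = 1728.95 + 35.507 = 1764.457 µg/L·hr
F = (AUC_ev/D_ev)/(AUC_iv/D_iv) = (1764.457/500)/(2122.127/250) = 3.528914/8.488508 = 0.4157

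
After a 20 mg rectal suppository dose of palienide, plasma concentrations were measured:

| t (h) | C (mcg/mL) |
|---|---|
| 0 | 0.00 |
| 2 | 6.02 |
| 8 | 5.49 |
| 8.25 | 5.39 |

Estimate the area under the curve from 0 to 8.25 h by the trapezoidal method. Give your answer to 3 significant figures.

Trapezoidal AUC_0→8.25:
  [0→2]: (0.00+6.02)/2 × 2 = 6.02
  [2→8]: (6.02+5.49)/2 × 6 = 34.53
  [8→8.25]: (5.49+5.39)/2 × 0.25 = 1.36
  Sum = 41.91 mcg/mL·h

AUC = 41.9 mcg/mL·h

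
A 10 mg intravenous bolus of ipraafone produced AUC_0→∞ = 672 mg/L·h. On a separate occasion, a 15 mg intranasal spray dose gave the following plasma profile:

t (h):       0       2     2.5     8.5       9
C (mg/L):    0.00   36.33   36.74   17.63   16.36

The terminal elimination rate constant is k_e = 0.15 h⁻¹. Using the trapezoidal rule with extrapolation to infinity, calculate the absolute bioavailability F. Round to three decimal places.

Trapezoidal AUC_0→9 (intranasal spray):
  [0→2]: (0.00+36.33)/2 × 2 = 36.33
  [2→2.5]: (36.33+36.74)/2 × 0.5 = 18.2675
  [2.5→8.5]: (36.74+17.63)/2 × 6 = 163.11
  [8.5→9]: (17.63+16.36)/2 × 0.5 = 8.4975
  Sum = 226.205 mg/L·h
Tail: C_last/k_e = 16.36/0.15 = 109.067
AUC_0→∞ (intranasal spray) = 226.205 + 109.067 = 335.272 mg/L·h
F = (AUC_ev/D_ev)/(AUC_iv/D_iv) = (335.272/15)/(672/10) = 22.3515/67.2 = 0.3326

F = 0.333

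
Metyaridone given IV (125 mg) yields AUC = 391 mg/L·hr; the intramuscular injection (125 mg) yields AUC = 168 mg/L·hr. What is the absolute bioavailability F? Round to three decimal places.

F = (AUC_ev / D_ev) / (AUC_iv / D_iv)
  = (168/125) / (391/125)
  = 1.344 / 3.128 = 0.4297

F = 0.430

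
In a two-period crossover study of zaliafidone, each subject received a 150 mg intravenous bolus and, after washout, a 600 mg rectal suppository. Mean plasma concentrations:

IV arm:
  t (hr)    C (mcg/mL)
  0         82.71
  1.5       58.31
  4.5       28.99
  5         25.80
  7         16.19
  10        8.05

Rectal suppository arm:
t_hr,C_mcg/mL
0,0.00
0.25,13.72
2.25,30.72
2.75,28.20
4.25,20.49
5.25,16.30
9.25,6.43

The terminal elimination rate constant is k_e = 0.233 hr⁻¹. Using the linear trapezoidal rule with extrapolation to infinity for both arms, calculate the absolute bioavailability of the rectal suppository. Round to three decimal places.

F = 0.130

Trapezoidal AUC_0→10 (IV):
  [0→1.5]: (82.71+58.31)/2 × 1.5 = 105.765
  [1.5→4.5]: (58.31+28.99)/2 × 3 = 130.95
  [4.5→5]: (28.99+25.80)/2 × 0.5 = 13.6975
  [5→7]: (25.80+16.19)/2 × 2 = 41.99
  [7→10]: (16.19+8.05)/2 × 3 = 36.36
  Sum = 328.7625 mcg/mL·hr
IV tail: 8.05/0.233 = 34.549; AUC_iv,0→∞ = 328.7625 + 34.549 = 363.3115 mcg/mL·hr
Trapezoidal AUC_0→9.25 (rectal suppository):
  [0→0.25]: (0.00+13.72)/2 × 0.25 = 1.715
  [0.25→2.25]: (13.72+30.72)/2 × 2 = 44.44
  [2.25→2.75]: (30.72+28.20)/2 × 0.5 = 14.73
  [2.75→4.25]: (28.20+20.49)/2 × 1.5 = 36.5175
  [4.25→5.25]: (20.49+16.30)/2 × 1 = 18.395
  [5.25→9.25]: (16.30+6.43)/2 × 4 = 45.46
  Sum = 161.2575 mcg/mL·hr
rectal suppository tail: 6.43/0.233 = 27.597; AUC_ev,0→∞ = 161.2575 + 27.597 = 188.8545 mcg/mL·hr
F = (AUC_ev/D_ev)/(AUC_iv/D_iv) = (188.8545/600)/(363.3115/150) = 0.3147575/2.42208 = 0.1300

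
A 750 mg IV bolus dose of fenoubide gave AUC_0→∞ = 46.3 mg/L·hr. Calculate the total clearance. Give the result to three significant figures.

CL = 16.2 L/hr

CL = Dose_iv / AUC_0→∞
   = 750 / 46.3 = 16.1987 L/hr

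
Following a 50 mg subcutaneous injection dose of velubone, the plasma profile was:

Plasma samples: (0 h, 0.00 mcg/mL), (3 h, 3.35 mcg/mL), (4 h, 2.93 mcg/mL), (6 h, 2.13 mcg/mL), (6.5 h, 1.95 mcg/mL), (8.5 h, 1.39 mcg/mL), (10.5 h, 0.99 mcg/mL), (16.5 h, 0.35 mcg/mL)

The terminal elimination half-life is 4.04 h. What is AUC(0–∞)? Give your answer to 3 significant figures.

Trapezoidal AUC_0→16.5:
  [0→3]: (0.00+3.35)/2 × 3 = 5.025
  [3→4]: (3.35+2.93)/2 × 1 = 3.14
  [4→6]: (2.93+2.13)/2 × 2 = 5.06
  [6→6.5]: (2.13+1.95)/2 × 0.5 = 1.02
  [6.5→8.5]: (1.95+1.39)/2 × 2 = 3.34
  [8.5→10.5]: (1.39+0.99)/2 × 2 = 2.38
  [10.5→16.5]: (0.99+0.35)/2 × 6 = 4.02
  Sum = 23.985 mcg/mL·h
k_e = ln2 / t½ = 0.693147 / 4.04 = 0.1716 h^-1
Extrapolated tail: C_last / k_e = 0.35 / 0.1716 = 2.040
AUC_0→∞ = 23.985 + 2.040 = 26.025 mcg/mL·h

AUC = 26.0 mcg/mL·h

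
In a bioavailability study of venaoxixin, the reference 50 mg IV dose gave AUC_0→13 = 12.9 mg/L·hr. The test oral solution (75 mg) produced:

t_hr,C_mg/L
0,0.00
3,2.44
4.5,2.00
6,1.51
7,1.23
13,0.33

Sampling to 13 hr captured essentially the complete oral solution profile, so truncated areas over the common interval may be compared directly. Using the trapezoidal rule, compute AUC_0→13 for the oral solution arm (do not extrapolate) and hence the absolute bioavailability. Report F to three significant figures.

Trapezoidal AUC_0→13 (oral solution):
  [0→3]: (0.00+2.44)/2 × 3 = 3.66
  [3→4.5]: (2.44+2.00)/2 × 1.5 = 3.33
  [4.5→6]: (2.00+1.51)/2 × 1.5 = 2.6325
  [6→7]: (1.51+1.23)/2 × 1 = 1.37
  [7→13]: (1.23+0.33)/2 × 6 = 4.68
  Sum = 15.6725 mg/L·hr
F = (AUC_ev/D_ev)/(AUC_iv/D_iv) = (15.6725/75)/(12.9/50) = 0.208967/0.258 = 0.8099

F = 0.810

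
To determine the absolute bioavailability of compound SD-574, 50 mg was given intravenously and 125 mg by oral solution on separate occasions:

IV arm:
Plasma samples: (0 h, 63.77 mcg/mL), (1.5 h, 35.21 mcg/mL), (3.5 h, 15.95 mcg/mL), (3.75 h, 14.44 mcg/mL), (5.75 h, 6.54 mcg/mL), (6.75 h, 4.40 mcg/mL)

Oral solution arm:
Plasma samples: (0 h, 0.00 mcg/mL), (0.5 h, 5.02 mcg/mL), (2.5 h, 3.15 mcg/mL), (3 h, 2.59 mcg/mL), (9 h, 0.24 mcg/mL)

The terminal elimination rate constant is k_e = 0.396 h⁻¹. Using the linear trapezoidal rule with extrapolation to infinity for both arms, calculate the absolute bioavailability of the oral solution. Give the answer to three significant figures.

F = 0.0479

Trapezoidal AUC_0→6.75 (IV):
  [0→1.5]: (63.77+35.21)/2 × 1.5 = 74.235
  [1.5→3.5]: (35.21+15.95)/2 × 2 = 51.16
  [3.5→3.75]: (15.95+14.44)/2 × 0.25 = 3.79875
  [3.75→5.75]: (14.44+6.54)/2 × 2 = 20.98
  [5.75→6.75]: (6.54+4.40)/2 × 1 = 5.47
  Sum = 155.64375 mcg/mL·h
IV tail: 4.40/0.396 = 11.111; AUC_iv,0→∞ = 155.64375 + 11.111 = 166.75475 mcg/mL·h
Trapezoidal AUC_0→9 (oral solution):
  [0→0.5]: (0.00+5.02)/2 × 0.5 = 1.255
  [0.5→2.5]: (5.02+3.15)/2 × 2 = 8.17
  [2.5→3]: (3.15+2.59)/2 × 0.5 = 1.435
  [3→9]: (2.59+0.24)/2 × 6 = 8.49
  Sum = 19.35 mcg/mL·h
oral solution tail: 0.24/0.396 = 0.606; AUC_ev,0→∞ = 19.35 + 0.606 = 19.956 mcg/mL·h
F = (AUC_ev/D_ev)/(AUC_iv/D_iv) = (19.956/125)/(166.75475/50) = 0.159648/3.335095 = 0.0479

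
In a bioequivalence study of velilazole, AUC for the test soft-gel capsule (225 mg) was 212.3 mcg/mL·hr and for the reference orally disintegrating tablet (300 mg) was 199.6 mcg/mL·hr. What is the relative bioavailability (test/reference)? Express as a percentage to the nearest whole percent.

F_rel = 142%

F_rel = (AUC_test/D_test) / (AUC_ref/D_ref)
      = (212.3/225) / (199.6/300)
      = 0.943556 / 0.665333 = 1.4182 = 141.82%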